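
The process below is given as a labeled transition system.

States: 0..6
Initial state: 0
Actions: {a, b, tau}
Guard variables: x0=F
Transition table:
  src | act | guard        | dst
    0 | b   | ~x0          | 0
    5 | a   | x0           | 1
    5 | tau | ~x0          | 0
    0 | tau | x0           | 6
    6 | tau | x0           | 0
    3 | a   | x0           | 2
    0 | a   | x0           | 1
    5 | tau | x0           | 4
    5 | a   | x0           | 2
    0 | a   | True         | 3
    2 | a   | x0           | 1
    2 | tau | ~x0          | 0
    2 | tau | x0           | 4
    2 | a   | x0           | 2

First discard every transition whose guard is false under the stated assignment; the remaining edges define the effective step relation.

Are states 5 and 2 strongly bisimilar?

Refine partition for ~:
  P[0] = {{0,1,2,3,4,5,6}}
  P[1] = {{0},{1,3,4,6},{2,5}}
stable after 2 split(s): 3 block(s)
[5]={2,5}  [2]={2,5}

Answer: BISIMILAR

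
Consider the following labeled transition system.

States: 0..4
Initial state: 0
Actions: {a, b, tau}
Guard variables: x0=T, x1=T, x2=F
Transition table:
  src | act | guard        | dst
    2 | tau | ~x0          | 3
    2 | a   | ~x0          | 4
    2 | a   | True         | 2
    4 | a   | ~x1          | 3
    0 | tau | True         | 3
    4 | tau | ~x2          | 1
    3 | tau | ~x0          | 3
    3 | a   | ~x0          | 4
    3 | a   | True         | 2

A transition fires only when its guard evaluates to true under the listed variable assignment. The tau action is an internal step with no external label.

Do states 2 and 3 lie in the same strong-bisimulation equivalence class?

Answer: BISIMILAR

Analysis:
Refine partition for ~:
  P[0] = {{0,1,2,3,4}}
  P[1] = {{0,4},{1},{2,3}}
  P[2] = {{0},{1},{2,3},{4}}
4 equivalence class(es) (converged in 3)
class of 2: {2,3}; class of 3: {2,3}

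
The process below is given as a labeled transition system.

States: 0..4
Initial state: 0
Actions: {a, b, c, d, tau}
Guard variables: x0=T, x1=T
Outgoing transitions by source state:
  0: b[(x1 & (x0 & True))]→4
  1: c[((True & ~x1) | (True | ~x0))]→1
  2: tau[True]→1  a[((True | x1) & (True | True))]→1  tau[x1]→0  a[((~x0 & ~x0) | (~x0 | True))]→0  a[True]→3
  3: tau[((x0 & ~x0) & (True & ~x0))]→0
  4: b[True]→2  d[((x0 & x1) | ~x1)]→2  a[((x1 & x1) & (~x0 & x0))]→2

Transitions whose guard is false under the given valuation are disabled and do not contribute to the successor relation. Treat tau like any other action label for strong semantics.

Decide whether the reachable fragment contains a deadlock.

Reachable = {0,1,2,3,4}
  0: b→4  [1 out]
  1: c→1  [1 out]
  2: a→0  a→1  a→3  tau→0  tau→1  [5 out]
  3: ∅  [deadlock]
  4: b→2  d→2  [2 out]
Path to 3: b·b·a

Answer: DEADLOCK at state 3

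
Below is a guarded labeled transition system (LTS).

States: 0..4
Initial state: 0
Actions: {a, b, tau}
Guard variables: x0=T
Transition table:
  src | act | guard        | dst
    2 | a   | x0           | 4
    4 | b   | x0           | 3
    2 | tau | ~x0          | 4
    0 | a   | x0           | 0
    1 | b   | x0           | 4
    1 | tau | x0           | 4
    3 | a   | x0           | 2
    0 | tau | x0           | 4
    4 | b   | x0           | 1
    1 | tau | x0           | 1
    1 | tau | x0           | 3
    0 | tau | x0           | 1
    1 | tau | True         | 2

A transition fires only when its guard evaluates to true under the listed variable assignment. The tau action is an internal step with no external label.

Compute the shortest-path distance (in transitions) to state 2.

Answer: 2

Trace:
Breadth-first toward 2:
  L0 = {0}
  L1 = {1,4}
  L2 = {2,3}
depth(2)=2, e.g. tau·tau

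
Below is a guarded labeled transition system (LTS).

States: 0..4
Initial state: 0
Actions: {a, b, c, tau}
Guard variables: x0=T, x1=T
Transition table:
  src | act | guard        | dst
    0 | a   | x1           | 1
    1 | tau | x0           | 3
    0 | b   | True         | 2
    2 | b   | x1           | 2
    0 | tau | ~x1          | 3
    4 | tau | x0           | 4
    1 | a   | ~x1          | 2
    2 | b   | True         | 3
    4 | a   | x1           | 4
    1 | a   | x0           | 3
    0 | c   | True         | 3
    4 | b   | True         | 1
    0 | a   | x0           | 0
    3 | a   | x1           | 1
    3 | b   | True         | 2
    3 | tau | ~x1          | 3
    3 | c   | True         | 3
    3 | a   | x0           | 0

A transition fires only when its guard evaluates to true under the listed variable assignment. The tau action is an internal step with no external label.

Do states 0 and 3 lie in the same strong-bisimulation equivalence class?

Answer: BISIMILAR

Trace:
Compute ~ classes (split until stable):
  P[0] = {{0,1,2,3,4}}
  P[1] = {{0,3},{1},{2},{4}}
4 equivalence class(es) (converged in 2)
0∈{0,3}, 3∈{0,3}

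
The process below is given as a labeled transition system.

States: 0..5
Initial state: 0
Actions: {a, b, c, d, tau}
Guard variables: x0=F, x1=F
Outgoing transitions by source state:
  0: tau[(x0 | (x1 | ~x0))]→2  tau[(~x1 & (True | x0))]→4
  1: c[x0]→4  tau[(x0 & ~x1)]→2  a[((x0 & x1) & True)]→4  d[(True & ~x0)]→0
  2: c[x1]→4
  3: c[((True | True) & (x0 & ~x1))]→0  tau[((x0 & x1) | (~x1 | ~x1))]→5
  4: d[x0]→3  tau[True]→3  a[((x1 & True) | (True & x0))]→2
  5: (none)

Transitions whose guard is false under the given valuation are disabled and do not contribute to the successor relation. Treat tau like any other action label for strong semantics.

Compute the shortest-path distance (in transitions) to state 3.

BFS to 3:
  L0 = {0}
  L1 = {2,4}
  L2 = {3}
depth(3)=2, e.g. tau·tau

Answer: 2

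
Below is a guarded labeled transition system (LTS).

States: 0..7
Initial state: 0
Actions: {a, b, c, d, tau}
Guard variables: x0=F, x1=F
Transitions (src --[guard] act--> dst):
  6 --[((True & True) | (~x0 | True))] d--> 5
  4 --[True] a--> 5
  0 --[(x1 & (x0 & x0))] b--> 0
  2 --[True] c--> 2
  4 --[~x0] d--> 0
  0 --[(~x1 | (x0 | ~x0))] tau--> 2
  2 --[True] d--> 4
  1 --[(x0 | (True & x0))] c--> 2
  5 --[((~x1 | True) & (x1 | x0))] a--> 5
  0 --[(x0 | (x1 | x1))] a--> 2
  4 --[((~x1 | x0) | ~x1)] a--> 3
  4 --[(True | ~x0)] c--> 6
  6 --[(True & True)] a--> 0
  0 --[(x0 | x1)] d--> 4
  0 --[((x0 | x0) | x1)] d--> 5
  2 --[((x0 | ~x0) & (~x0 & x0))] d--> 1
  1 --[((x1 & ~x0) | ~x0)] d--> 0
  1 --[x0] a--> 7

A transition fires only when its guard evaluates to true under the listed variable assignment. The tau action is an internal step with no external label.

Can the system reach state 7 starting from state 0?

Answer: UNREACHABLE

Analysis:
Guard filter leaves 10 enabled edge(s).
Layer 0: {0}
Layer 1: {2}  cumulative {0,2}
Layer 2: {4}  cumulative {0,2,4}
Layer 3: {3,5,6}  cumulative {0,2,3,4,5,6}
R = {0,2,3,4,5,6}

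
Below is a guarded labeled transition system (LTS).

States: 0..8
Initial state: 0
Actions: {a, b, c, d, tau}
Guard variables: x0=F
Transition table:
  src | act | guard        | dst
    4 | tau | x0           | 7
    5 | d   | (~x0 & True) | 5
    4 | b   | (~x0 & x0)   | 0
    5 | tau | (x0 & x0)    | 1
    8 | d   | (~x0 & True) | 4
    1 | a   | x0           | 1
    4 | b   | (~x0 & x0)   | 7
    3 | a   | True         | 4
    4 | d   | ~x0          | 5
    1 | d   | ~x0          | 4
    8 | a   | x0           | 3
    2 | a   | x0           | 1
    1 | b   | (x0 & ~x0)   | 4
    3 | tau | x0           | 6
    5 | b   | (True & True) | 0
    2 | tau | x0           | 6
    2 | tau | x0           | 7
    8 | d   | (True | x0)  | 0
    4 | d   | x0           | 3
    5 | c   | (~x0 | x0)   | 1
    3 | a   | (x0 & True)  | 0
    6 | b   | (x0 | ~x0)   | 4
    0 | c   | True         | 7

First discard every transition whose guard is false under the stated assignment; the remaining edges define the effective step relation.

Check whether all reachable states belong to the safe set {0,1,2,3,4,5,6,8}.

Answer: INVARIANT VIOLATED at state 7

Analysis:
Safe = {0,1,2,3,4,5,6,8}
R = {0,7}
  0: ok
  7: ✗ unsafe
witness against invariant: c → 7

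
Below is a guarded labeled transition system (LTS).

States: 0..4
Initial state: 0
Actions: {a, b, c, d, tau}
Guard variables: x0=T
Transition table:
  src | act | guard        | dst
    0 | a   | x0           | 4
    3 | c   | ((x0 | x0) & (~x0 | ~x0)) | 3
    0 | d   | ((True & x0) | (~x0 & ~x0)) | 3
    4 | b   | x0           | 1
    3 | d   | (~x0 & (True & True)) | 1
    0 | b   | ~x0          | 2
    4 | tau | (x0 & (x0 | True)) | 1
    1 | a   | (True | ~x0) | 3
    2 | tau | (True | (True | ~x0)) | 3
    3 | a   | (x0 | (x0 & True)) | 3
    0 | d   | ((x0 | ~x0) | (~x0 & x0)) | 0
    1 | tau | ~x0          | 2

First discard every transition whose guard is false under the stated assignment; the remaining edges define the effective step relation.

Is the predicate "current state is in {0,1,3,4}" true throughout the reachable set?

Inv-set: {0,1,3,4}
Reachable = {0,1,3,4}
  0: safe
  1: safe
  3: safe
  4: safe

Answer: INVARIANT HOLDS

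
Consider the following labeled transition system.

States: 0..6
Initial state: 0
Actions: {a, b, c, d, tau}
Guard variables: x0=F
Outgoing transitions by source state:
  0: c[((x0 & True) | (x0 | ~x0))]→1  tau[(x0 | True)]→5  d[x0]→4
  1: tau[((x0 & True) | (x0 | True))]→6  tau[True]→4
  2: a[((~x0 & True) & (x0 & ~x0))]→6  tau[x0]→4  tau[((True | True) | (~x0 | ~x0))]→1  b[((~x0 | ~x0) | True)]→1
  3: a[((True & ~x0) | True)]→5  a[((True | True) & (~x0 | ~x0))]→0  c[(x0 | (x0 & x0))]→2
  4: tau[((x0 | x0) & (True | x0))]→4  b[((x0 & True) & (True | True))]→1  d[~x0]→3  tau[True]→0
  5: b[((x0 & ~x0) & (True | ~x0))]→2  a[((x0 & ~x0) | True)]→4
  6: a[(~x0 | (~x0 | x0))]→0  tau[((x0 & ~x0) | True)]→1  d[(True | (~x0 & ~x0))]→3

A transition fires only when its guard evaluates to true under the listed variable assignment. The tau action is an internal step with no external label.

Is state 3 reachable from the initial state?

After dropping false guards: 14 live edges.
Layer 0: {0}
Layer 1: {1,5}  cumulative {0,1,5}
Layer 2: {4,6}  cumulative {0,1,4,5,6}
Layer 3: {3}  cumulative {0,1,3,4,5,6}
R = {0,1,3,4,5,6}
witness 3: c·tau·d

Answer: REACHABLE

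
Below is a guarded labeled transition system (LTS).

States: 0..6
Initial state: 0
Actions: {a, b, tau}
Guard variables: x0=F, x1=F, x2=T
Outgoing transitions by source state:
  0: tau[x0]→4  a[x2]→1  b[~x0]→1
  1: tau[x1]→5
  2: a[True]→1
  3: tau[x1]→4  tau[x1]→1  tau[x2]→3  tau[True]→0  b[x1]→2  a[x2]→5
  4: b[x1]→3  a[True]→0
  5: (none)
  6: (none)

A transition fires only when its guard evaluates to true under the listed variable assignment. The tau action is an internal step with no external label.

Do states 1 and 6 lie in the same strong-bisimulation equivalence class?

Answer: BISIMILAR

Analysis:
Compute ~ classes (split until stable):
  P[0] = {{0,1,2,3,4,5,6}}
  P[1] = {{0},{1,5,6},{2,4},{3}}
  P[2] = {{0},{1,5,6},{2},{3},{4}}
stable after 3 split(s): 5 block(s)
1∈{1,5,6}, 6∈{1,5,6}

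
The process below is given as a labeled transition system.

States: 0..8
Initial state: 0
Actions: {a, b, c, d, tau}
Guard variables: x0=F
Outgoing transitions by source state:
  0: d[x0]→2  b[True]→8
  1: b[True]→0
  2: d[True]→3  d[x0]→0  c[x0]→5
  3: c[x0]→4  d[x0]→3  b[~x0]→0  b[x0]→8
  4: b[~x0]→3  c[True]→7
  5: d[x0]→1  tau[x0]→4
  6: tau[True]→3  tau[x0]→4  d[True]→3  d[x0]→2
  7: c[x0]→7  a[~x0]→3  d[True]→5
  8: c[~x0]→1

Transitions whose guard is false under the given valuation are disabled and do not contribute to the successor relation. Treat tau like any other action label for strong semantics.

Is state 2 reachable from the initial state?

Answer: UNREACHABLE

Trace:
11 transition(s) survive guard evaluation.
L0 = {0}
L1 = {8}  total {0,8}
L2 = {1}  total {0,1,8}
Reach set: {0,1,8}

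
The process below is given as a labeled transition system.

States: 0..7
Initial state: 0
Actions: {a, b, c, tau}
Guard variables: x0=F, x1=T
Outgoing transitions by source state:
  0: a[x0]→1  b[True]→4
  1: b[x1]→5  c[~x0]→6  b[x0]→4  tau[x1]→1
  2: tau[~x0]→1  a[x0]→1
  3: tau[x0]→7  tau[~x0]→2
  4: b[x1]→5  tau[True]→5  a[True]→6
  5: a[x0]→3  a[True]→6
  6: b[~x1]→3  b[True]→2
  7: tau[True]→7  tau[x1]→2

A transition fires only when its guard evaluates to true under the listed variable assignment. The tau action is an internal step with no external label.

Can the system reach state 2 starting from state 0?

Answer: REACHABLE

Working:
13 transition(s) survive guard evaluation.
depth 0: {0}
depth 1: {4}  now seen {0,4}
depth 2: {5,6}  now seen {0,4,5,6}
depth 3: {2}  now seen {0,2,4,5,6}
depth 4: {1}  now seen {0,1,2,4,5,6}
Reachable = {0,1,2,4,5,6}
Path to 2: b·a·b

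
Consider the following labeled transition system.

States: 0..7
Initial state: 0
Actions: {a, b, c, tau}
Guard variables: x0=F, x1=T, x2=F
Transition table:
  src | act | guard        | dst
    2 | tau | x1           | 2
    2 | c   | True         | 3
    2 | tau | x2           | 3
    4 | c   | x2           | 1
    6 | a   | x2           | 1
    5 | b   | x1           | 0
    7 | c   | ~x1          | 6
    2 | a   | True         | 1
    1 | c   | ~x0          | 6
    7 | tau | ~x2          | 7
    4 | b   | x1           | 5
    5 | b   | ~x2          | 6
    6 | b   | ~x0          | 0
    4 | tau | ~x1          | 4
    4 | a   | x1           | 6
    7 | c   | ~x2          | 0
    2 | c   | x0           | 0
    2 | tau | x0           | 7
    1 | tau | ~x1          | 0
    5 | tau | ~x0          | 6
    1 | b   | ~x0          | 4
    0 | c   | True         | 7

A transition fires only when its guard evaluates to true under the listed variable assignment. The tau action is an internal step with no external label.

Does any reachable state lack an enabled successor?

Answer: DEADLOCK-FREE

Trace:
Reachable = {0,7}
  0: c→7  [1 exit(s)]
  7: c→0  tau→7  [2 exit(s)]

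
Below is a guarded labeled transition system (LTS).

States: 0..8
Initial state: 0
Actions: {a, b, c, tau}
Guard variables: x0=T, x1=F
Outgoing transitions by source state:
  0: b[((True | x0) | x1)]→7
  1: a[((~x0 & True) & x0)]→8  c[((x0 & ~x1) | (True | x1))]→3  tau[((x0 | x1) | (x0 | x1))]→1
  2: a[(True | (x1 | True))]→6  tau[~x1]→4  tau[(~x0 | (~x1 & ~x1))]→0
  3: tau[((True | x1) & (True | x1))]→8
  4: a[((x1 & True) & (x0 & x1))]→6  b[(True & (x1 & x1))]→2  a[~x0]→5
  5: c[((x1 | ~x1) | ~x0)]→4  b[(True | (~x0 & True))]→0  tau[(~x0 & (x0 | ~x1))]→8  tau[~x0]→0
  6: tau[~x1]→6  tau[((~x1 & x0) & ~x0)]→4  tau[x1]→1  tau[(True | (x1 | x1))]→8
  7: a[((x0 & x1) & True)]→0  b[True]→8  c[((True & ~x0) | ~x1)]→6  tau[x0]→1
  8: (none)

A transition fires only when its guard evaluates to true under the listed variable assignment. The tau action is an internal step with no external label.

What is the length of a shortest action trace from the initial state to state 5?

Answer: UNREACHABLE

Analysis:
Layered search for 5:
  L0 = {0}
  L1 = {7}
  L2 = {1,6,8}
  L3 = {3}
5 never appears.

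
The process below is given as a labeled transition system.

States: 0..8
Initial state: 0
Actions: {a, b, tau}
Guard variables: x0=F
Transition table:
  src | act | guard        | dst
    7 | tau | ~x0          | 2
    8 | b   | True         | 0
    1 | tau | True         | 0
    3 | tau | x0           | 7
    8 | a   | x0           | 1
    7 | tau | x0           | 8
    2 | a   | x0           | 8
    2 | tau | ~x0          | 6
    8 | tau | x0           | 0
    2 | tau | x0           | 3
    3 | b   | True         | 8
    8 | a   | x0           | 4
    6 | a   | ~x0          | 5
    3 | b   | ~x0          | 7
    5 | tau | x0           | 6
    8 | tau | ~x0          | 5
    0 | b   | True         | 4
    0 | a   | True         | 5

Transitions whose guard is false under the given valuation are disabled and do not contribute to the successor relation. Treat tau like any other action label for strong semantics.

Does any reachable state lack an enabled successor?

R = {0,4,5}
  0: a→5  b→4  [2 out]
  4: ∅  [deadlock]
  5: ∅  [deadlock]
witness 4: b

Answer: DEADLOCK at state 4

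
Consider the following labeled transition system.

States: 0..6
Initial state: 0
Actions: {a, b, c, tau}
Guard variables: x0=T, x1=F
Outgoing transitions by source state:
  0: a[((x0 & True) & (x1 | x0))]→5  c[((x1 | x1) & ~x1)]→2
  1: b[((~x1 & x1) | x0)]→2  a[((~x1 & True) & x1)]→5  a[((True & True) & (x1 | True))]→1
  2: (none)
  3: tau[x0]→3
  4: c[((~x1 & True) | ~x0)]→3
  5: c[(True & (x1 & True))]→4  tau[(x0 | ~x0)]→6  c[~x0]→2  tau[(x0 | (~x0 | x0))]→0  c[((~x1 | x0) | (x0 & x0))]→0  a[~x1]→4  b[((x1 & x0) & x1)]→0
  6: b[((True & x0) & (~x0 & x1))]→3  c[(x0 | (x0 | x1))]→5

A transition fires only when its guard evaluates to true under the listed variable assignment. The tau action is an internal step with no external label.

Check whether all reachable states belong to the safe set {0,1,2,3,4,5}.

Answer: INVARIANT VIOLATED at state 6

Trace:
Allowed set {0,1,2,3,4,5}
Reach set: {0,3,4,5,6}
  0: ✓
  3: ✓
  4: ✓
  5: ✓
  6: VIOLATES
counterexample path to 6: a·tau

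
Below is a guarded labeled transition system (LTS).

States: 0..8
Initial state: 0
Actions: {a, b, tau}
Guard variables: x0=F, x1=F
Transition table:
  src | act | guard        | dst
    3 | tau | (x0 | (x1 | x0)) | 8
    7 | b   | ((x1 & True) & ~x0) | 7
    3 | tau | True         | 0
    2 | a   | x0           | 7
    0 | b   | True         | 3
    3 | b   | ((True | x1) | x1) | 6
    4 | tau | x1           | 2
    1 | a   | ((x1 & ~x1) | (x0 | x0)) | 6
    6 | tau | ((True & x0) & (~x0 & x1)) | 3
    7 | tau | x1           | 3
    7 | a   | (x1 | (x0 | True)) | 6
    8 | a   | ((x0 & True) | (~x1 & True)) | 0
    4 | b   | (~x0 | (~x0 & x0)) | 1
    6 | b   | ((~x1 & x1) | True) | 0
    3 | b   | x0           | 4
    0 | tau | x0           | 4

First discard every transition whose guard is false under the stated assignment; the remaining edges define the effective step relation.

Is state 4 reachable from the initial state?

Answer: UNREACHABLE

Analysis:
Guard filter leaves 7 enabled edge(s).
Layer 0: {0}
Layer 1: {3}  total {0,3}
Layer 2: {6}  total {0,3,6}
R = {0,3,6}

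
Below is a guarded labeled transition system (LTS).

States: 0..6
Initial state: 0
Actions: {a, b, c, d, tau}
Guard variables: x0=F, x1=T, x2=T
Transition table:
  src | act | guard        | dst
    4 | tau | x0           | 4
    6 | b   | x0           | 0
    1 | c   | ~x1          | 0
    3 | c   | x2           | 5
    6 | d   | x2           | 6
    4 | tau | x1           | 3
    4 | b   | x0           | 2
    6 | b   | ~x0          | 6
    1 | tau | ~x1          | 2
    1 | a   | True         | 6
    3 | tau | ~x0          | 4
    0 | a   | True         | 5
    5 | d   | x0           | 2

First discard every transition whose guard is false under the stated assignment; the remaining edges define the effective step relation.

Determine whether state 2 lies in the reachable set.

Answer: UNREACHABLE

Trace:
After dropping false guards: 7 live edges.
L0 = {0}
L1 = {5}  total {0,5}
Reachable = {0,5}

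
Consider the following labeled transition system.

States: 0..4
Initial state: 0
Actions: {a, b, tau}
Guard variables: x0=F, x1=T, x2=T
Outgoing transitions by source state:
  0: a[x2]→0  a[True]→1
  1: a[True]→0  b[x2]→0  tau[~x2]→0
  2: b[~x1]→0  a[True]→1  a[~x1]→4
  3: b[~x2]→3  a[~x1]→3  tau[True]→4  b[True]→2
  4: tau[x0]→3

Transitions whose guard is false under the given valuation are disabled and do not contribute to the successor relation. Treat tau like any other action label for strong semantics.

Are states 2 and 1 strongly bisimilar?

Refine partition for ~:
  round 0: {{0,1,2,3,4}}
  round 1: {{0,2},{1},{3},{4}}
  round 2: {{0},{1},{2},{3},{4}}
5 equivalence class(es) (converged in 3)
class of 2: {2}; class of 1: {1}

Answer: NOT BISIMILAR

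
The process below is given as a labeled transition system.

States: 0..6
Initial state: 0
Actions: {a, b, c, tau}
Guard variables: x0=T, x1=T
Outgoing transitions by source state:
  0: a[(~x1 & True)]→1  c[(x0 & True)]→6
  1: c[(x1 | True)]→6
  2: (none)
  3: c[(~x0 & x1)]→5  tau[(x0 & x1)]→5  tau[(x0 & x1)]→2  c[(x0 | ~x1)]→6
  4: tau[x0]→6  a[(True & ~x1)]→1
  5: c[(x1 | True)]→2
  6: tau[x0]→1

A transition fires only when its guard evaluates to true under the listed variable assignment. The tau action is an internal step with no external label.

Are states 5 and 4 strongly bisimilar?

Bisimulation quotient by refinement:
  P[0] = {{0,1,2,3,4,5,6}}
  P[1] = {{0,1,5},{2},{3},{4,6}}
  P[2] = {{0,1},{2},{3},{4},{5},{6}}
Fixed point at round 3; 6 class(es).
[5]={5}  [4]={4}

Answer: NOT BISIMILAR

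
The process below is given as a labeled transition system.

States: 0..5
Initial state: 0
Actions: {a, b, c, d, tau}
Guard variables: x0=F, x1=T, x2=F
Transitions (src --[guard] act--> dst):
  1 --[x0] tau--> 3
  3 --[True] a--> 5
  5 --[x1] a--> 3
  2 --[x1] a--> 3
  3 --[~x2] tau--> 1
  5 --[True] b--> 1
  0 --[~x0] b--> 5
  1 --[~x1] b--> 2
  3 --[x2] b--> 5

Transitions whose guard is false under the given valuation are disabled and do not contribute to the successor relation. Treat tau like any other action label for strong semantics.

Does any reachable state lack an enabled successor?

Answer: DEADLOCK at state 1

Analysis:
R = {0,1,3,5}
  0: b→5  [deg 1]
  1: ∅  [no exit]
  3: a→5  tau→1  [deg 2]
  5: a→3  b→1  [deg 2]
Path to 1: b·b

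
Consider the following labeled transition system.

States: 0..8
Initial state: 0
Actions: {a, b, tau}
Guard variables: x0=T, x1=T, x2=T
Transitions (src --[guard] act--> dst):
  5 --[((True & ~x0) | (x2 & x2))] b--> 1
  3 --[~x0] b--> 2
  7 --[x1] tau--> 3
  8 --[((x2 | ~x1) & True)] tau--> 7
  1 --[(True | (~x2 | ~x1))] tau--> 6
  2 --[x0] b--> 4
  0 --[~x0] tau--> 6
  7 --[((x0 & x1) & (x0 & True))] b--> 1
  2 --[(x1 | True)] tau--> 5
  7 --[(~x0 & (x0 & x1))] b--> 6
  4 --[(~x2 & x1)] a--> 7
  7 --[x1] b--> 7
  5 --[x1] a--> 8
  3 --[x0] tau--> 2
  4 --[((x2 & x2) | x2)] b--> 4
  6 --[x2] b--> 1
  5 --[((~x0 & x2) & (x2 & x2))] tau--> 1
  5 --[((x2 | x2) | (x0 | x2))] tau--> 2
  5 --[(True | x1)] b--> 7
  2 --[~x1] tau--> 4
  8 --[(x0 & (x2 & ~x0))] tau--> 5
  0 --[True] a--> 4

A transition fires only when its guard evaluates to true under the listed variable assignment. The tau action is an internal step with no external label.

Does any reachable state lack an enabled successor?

R = {0,4}
  0: a→4  [1 out]
  4: b→4  [1 out]

Answer: DEADLOCK-FREE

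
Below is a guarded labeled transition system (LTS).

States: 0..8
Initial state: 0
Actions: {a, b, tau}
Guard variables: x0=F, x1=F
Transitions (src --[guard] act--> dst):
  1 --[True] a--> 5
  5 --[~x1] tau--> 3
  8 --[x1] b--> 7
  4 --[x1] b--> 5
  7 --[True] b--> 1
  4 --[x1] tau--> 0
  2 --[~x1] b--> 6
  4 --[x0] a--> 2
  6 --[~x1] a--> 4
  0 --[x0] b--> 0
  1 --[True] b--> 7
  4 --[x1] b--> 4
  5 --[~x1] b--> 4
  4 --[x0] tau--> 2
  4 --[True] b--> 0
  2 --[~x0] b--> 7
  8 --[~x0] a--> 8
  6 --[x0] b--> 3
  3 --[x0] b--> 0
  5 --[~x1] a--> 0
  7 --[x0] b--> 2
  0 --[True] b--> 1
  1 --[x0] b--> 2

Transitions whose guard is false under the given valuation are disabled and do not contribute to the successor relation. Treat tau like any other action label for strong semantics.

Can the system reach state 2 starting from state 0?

Answer: UNREACHABLE

Trace:
Guard filter leaves 12 enabled edge(s).
depth 0: {0}
depth 1: {1}  cumulative {0,1}
depth 2: {5,7}  cumulative {0,1,5,7}
depth 3: {3,4}  cumulative {0,1,3,4,5,7}
Reachable = {0,1,3,4,5,7}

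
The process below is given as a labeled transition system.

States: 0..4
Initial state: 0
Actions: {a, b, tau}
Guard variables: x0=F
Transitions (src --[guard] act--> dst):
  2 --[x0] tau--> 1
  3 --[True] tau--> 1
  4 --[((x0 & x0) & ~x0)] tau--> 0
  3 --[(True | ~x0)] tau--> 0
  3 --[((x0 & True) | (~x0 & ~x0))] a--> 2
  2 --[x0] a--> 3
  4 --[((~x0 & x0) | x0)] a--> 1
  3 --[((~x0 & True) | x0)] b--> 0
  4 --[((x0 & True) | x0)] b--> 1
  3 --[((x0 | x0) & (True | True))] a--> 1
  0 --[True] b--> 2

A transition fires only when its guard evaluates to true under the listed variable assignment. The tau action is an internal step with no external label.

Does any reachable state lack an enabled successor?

Answer: DEADLOCK at state 2

Working:
Reachable = {0,2}
  0: b→2  [1 out]
  2: ∅  [deadlock]
Path to 2: b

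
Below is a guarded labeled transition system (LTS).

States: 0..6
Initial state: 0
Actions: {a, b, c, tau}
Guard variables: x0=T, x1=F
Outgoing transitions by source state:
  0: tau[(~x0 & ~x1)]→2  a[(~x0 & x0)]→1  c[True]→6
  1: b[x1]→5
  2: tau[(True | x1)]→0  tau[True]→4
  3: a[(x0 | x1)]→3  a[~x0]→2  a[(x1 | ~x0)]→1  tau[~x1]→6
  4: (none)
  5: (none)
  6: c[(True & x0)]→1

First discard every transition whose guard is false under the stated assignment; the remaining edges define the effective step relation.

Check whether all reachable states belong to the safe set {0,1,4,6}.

Allowed set {0,1,4,6}
Reach set: {0,1,6}
  0: ✓
  1: ✓
  6: ✓

Answer: INVARIANT HOLDS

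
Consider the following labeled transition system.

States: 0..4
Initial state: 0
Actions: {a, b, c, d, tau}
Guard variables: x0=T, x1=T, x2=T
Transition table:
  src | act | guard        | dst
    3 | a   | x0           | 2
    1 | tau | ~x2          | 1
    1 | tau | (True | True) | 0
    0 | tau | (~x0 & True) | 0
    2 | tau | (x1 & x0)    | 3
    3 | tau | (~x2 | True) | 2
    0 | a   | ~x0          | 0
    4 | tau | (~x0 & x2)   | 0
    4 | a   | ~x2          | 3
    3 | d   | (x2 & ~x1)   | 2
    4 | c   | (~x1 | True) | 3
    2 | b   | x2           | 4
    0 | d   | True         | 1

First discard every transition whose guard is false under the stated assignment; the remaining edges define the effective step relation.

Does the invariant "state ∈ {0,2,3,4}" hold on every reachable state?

Inv-set: {0,2,3,4}
Reach set: {0,1}
  0: ok
  1: VIOLATES
witness against invariant: d → 1

Answer: INVARIANT VIOLATED at state 1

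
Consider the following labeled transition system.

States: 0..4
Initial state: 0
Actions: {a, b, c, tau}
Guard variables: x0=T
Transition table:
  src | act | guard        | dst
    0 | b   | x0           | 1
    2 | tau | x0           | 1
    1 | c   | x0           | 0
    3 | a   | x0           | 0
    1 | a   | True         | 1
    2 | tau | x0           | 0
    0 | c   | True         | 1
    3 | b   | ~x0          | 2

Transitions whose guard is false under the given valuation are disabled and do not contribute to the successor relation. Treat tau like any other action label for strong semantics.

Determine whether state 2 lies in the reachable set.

Answer: UNREACHABLE

Analysis:
Guard filter leaves 7 enabled edge(s).
Layer 0: {0}
Layer 1: {1}  cumulative {0,1}
Reach set: {0,1}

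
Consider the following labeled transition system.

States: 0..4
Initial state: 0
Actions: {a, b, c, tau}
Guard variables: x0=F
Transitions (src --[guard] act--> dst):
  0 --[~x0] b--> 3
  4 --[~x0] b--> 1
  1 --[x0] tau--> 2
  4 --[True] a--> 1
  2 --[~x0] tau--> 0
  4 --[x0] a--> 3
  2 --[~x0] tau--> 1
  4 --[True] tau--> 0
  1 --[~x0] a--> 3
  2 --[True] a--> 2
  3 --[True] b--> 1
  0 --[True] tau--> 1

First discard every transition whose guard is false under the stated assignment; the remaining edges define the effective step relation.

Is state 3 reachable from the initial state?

Answer: REACHABLE

Analysis:
10 transition(s) survive guard evaluation.
Layer 0: {0}
Layer 1: {1,3}  total {0,1,3}
Reachable = {0,1,3}
witness 3: b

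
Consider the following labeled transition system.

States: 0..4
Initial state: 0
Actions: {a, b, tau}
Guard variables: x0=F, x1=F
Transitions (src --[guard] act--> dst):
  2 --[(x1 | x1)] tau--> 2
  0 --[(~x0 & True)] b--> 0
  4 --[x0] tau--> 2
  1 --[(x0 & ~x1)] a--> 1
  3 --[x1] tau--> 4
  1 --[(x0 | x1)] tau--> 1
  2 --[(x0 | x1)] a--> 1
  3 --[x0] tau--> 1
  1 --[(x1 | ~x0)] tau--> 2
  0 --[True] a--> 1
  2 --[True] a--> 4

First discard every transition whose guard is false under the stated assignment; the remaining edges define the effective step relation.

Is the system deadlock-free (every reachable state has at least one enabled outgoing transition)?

Answer: DEADLOCK at state 4

Analysis:
Reach set: {0,1,2,4}
  0: a→1  b→0  [2 out]
  1: tau→2  [1 out]
  2: a→4  [1 out]
  4: ∅  [STUCK]
witness 4: a·tau·a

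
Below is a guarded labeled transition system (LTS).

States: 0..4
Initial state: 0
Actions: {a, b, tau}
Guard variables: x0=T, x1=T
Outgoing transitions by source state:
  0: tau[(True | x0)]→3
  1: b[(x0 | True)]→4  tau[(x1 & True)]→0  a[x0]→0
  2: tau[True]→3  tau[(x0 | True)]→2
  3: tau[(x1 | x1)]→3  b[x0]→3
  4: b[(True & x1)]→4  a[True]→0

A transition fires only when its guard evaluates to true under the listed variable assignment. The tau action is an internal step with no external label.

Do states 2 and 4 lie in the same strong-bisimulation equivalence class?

Answer: NOT BISIMILAR

Working:
Bisimulation quotient by refinement:
  round 0: {{0,1,2,3,4}}
  round 1: {{0,2},{1},{3},{4}}
  round 2: {{0},{1},{2},{3},{4}}
stable after 3 split(s): 5 block(s)
class of 2: {2}; class of 4: {4}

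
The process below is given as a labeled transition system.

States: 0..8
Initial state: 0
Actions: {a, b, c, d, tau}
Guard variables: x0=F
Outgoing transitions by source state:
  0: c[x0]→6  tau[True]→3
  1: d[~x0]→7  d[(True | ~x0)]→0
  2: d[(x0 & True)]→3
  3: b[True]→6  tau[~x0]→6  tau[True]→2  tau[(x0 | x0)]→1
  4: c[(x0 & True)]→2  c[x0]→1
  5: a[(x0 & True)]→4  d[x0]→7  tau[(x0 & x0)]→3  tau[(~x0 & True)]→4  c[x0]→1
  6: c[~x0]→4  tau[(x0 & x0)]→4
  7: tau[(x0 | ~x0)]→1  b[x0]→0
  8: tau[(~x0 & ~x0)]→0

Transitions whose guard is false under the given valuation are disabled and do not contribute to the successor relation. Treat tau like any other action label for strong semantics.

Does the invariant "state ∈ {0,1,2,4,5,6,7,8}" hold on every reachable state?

Answer: INVARIANT VIOLATED at state 3

Analysis:
Allowed set {0,1,2,4,5,6,7,8}
Reach set: {0,2,3,4,6}
  0: ✓
  2: ✓
  3: ✗ unsafe
  4: ✓
  6: ✓
witness against invariant: tau → 3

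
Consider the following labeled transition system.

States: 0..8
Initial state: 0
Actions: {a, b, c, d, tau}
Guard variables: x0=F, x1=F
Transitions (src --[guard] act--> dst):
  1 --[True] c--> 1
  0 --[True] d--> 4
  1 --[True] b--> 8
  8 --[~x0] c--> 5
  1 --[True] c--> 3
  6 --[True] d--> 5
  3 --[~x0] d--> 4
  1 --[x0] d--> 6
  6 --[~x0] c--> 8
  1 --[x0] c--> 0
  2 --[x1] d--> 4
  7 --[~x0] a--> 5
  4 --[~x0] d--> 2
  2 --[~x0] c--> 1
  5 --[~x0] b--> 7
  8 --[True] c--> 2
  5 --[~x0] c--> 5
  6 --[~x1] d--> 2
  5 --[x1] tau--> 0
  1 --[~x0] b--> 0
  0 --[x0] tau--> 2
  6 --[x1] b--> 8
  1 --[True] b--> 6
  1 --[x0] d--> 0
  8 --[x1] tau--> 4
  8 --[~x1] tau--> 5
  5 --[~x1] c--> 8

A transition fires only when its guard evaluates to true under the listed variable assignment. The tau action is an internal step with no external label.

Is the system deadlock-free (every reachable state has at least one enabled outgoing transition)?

Answer: DEADLOCK-FREE

Analysis:
Reachable = {0,1,2,3,4,5,6,7,8}
  0: d→4  [deg 1]
  1: b→0  b→6  b→8  c→1  c→3  [deg 5]
  2: c→1  [deg 1]
  3: d→4  [deg 1]
  4: d→2  [deg 1]
  5: b→7  c→5  c→8  [deg 3]
  6: c→8  d→2  d→5  [deg 3]
  7: a→5  [deg 1]
  8: c→2  c→5  tau→5  [deg 3]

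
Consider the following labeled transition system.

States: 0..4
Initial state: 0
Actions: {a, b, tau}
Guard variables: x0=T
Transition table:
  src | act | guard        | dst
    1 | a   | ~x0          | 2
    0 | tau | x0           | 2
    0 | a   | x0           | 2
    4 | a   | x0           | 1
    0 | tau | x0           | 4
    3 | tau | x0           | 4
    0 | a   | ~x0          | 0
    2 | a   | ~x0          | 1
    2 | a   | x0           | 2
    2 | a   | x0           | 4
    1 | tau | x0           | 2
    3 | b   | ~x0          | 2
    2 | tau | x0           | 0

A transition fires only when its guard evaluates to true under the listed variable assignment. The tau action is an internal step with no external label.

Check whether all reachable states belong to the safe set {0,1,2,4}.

Inv-set: {0,1,2,4}
R = {0,1,2,4}
  0: ✓
  1: ✓
  2: ✓
  4: ✓

Answer: INVARIANT HOLDS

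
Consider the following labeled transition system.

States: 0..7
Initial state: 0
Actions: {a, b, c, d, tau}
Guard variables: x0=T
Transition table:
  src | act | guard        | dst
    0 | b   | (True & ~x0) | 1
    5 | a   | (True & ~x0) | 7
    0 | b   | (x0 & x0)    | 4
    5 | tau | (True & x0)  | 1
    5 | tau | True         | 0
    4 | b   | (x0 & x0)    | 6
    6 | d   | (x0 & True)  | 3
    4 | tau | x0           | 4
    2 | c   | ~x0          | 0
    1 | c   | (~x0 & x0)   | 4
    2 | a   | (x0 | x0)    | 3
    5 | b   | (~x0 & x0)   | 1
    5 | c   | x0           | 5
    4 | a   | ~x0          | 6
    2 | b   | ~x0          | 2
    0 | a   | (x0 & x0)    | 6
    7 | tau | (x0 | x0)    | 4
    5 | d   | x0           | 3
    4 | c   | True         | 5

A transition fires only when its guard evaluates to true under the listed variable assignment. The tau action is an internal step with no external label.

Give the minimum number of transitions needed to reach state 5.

Answer: 2

Analysis:
Layered search for 5:
  L0 = {0}
  L1 = {4,6}
  L2 = {3,5}
depth(5)=2, e.g. b·c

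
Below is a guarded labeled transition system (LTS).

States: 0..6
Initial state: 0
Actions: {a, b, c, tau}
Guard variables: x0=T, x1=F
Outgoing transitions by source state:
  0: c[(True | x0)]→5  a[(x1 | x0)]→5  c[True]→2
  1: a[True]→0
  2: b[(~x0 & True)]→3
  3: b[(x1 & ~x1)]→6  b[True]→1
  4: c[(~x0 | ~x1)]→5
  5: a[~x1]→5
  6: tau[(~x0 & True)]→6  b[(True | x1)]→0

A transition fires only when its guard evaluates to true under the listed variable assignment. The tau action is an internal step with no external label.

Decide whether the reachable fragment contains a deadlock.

Reach set: {0,2,5}
  0: a→5  c→2  c→5  [3 exit(s)]
  2: ∅  [STUCK]
  5: a→5  [1 exit(s)]
trace reaching 2: c

Answer: DEADLOCK at state 2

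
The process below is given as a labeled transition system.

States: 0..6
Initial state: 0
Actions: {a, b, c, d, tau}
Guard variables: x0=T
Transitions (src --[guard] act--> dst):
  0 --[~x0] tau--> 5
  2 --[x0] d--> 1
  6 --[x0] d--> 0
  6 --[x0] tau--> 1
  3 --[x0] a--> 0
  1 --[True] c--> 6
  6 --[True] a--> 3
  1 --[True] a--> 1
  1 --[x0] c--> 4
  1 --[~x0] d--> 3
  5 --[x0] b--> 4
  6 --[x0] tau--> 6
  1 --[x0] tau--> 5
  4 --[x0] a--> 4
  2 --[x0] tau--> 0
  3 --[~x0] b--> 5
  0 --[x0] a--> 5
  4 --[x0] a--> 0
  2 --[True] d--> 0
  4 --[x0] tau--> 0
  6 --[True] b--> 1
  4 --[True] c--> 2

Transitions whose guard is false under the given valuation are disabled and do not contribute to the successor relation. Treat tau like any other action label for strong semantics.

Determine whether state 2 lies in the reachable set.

Answer: REACHABLE

Trace:
19 transition(s) survive guard evaluation.
depth 0: {0}
depth 1: {5}  total {0,5}
depth 2: {4}  total {0,4,5}
depth 3: {2}  total {0,2,4,5}
depth 4: {1}  total {0,1,2,4,5}
depth 5: {6}  total {0,1,2,4,5,6}
depth 6: {3}  total {0,1,2,3,4,5,6}
R = {0,1,2,3,4,5,6}
witness 2: a·b·c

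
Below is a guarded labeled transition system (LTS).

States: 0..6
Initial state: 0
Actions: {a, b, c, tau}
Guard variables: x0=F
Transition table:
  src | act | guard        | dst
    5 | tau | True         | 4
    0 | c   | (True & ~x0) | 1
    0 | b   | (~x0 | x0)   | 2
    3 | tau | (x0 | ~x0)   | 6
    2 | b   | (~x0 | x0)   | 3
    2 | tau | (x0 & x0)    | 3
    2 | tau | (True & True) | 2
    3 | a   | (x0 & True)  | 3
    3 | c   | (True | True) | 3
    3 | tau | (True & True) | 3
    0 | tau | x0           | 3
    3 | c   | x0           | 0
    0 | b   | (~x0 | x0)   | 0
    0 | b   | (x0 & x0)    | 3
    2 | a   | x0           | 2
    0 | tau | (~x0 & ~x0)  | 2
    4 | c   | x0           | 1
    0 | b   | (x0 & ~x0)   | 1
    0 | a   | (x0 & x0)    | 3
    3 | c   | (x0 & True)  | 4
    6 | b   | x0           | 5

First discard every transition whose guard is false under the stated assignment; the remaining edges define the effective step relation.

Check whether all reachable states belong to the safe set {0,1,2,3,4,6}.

Allowed set {0,1,2,3,4,6}
R = {0,1,2,3,6}
  0: ✓
  1: ✓
  2: ✓
  3: ✓
  6: ✓

Answer: INVARIANT HOLDS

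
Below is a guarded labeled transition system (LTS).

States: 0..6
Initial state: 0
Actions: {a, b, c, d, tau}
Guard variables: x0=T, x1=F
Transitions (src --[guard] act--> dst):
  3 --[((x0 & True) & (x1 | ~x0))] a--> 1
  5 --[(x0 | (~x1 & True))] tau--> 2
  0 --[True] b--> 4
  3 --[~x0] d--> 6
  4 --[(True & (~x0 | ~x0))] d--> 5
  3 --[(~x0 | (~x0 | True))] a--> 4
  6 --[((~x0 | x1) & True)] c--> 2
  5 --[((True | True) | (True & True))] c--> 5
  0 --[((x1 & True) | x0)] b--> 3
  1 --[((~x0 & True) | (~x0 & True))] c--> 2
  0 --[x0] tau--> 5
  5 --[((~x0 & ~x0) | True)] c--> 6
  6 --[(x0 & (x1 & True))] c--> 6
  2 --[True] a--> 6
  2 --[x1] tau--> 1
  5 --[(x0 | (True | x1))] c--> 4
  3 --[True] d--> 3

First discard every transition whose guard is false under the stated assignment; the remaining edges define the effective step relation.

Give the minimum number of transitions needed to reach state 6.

BFS to 6:
  L0 = {0}
  L1 = {3,4,5}
  L2 = {2,6}
first hit 6 at d=2 via tau·c

Answer: 2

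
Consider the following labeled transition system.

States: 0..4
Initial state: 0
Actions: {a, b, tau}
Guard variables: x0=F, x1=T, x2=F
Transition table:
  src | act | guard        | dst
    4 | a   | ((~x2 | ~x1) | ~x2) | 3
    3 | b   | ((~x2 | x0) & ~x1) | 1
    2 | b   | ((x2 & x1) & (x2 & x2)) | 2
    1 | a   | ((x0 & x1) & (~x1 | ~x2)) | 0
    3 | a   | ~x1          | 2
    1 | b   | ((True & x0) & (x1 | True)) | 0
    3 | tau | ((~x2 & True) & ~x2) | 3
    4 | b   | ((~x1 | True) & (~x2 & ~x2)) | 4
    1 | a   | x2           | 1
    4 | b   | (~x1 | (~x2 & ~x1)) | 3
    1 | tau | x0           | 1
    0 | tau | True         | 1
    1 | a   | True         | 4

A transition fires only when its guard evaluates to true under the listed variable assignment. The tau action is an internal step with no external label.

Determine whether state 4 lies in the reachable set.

Answer: REACHABLE

Trace:
Guard filter leaves 5 enabled edge(s).
depth 0: {0}
depth 1: {1}  total {0,1}
depth 2: {4}  total {0,1,4}
depth 3: {3}  total {0,1,3,4}
Reachable = {0,1,3,4}
trace reaching 4: tau·a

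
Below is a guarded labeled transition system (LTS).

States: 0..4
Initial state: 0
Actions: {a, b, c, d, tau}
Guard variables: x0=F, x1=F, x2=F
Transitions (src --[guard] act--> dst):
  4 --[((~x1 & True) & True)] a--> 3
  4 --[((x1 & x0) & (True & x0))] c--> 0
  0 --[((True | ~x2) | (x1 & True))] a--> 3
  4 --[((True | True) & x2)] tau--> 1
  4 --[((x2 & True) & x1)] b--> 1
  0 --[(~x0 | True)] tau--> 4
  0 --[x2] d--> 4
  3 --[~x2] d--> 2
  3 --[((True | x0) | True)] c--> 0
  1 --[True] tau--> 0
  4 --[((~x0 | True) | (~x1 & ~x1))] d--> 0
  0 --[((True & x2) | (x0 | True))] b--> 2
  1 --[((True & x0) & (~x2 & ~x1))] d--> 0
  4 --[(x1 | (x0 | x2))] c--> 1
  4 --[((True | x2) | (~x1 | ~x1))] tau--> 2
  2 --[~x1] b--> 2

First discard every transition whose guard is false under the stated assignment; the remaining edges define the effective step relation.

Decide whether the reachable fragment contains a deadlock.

Answer: DEADLOCK-FREE

Analysis:
Reachable = {0,2,3,4}
  0: a→3  b→2  tau→4  [deg 3]
  2: b→2  [deg 1]
  3: c→0  d→2  [deg 2]
  4: a→3  d→0  tau→2  [deg 3]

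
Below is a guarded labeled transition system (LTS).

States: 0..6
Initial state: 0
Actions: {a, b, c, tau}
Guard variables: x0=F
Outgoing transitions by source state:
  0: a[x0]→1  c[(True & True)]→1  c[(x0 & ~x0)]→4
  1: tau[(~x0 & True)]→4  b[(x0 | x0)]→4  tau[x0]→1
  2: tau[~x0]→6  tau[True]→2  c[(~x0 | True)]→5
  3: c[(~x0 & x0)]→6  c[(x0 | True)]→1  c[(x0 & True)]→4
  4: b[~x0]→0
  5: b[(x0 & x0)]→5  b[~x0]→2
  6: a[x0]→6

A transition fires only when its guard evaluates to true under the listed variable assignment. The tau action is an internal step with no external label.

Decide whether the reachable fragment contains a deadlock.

Reachable = {0,1,4}
  0: c→1  [deg 1]
  1: tau→4  [deg 1]
  4: b→0  [deg 1]

Answer: DEADLOCK-FREE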